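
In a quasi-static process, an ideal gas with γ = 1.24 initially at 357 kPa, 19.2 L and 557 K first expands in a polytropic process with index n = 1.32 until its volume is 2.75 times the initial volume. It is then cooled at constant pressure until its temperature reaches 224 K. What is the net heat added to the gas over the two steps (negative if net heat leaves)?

-13400 J

n = P₁V₁/(RT₁) = 357×19.2/(8.314×557) = 1.48 mol.
Step 1 — Polytropic n=1.32: T₂ = T₁(V₁/V₂)^(n−1) = 557×(0.364)^0.32 = 403 K; P₂ = P₁(V₁/V₂)^n = 93.9 kPa.
W = (P₁V₁−P₂V₂)/(n−1) = (357×19.2−93.9×52.8)/0.32 = 5920 J.
ΔU = nCvΔT = 1.48×34.6×(403−557) = -7900 J.
Q = ΔU + W = -1970 J.
State after step 1: P = 93.9 kPa, V = 52.8 L, T = 403 K.
Step 2 — Isobaric: P stays 93.9 kPa; V/T = const ⇒ T₂ = 224 K, V₂ = 29.4 L.
W = PΔV = 93.9×(29.4−52.8) kPa·L = -2200 J.
ΔU = nCvΔT = 1.48×34.6×(224−403) = -9180 J.
Q = ΔU + W = nCpΔT = -11400 J.
Net over both steps: W = 3720 J, Q = -13400 J, ΔU = -17100 J.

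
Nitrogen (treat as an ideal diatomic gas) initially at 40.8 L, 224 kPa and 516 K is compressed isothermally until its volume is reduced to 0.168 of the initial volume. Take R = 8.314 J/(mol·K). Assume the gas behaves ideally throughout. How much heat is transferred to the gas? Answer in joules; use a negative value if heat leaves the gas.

-16300 J

n = P₁V₁/(RT₁) = 224×40.8/(8.314×516) = 2.13 mol.
Isothermal: T stays 516 K; PV = const ⇒ V₂ = 6.85 L, P₂ = 1330 kPa.
ΔU = 0 (ideal gas, T constant).
W = nRT ln(V₂/V₁) = 2.13×8.314×516×ln(0.168) = -16300 J.
Q = ΔU + W = -16300 J.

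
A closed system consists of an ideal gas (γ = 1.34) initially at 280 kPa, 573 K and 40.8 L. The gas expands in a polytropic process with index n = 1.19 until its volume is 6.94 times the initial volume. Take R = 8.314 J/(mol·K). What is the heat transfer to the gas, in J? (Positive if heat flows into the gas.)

n = P₁V₁/(RT₁) = 280×40.8/(8.314×573) = 2.40 mol.
Polytropic n=1.19: T₂ = T₁(V₁/V₂)^(n−1) = 573×(0.144)^0.19 = 397 K; P₂ = P₁(V₁/V₂)^n = 27.9 kPa.
W = (P₁V₁−P₂V₂)/(n−1) = (280×40.8−27.9×283)/0.19 = 18500 J.
ΔU = nCvΔT = 2.40×24.5×(397−573) = -10300 J.
Q = ΔU + W = 8170 J.

8170 J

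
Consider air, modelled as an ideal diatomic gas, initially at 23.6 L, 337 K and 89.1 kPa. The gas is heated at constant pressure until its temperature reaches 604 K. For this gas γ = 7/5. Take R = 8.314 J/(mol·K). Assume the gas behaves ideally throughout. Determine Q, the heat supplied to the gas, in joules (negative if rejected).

n = P₁V₁/(RT₁) = 89.1×23.6/(8.314×337) = 0.750 mol.
Isobaric: P stays 89.1 kPa; V/T = const ⇒ T₂ = 604 K, V₂ = 42.3 L.
W = PΔV = 89.1×(42.3−23.6) kPa·L = 1670 J.
ΔU = nCvΔT = 0.750×20.8×(604−337) = 4160 J.
Q = ΔU + W = nCpΔT = 5830 J.

5830 J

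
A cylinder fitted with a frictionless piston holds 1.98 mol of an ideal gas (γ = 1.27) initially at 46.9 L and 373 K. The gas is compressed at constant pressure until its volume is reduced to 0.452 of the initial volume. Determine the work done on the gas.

P₁ = nRT₁/V₁ = 1.98×8.314×373/46.9 = 131 kPa.
Isobaric: P stays 131 kPa; V/T = const ⇒ T₂ = 169 K, V₂ = 21.2 L.
W = PΔV = 131×(21.2−46.9) kPa·L = -3360 J.
Work done on the gas = −W_by = 3360 J.

3360 J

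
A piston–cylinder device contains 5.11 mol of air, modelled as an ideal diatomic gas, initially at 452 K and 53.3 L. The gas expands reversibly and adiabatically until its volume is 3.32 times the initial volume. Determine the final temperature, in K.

P₁ = nRT₁/V₁ = 5.11×8.314×452/53.3 = 360 kPa.
Adiabatic: TV^(γ−1) = const ⇒ T₂ = 452×(0.301)^0.400 = 280 K; PV^γ = const ⇒ P₂ = 67.2 kPa.

280 K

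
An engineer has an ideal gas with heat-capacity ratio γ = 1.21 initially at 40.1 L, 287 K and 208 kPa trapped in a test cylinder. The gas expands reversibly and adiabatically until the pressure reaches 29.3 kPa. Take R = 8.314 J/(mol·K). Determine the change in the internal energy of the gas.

n = P₁V₁/(RT₁) = 208×40.1/(8.314×287) = 3.50 mol.
Adiabatic: T₂/T₁ = (P₂/P₁)^((γ−1)/γ) ⇒ T₂ = 287×(0.141)^0.174 = 204 K; V₂ = 203 L.
For an ideal gas ΔU = nCvΔT with Cv = R/(γ−1) = 39.6 J/(mol·K).
ΔU = 3.50×39.6×(204−287) = -11500 J.

-11500 J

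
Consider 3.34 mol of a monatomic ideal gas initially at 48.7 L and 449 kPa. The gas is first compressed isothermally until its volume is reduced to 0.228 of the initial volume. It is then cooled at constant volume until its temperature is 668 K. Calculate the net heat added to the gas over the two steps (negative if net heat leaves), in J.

-37300 J

T₁ = P₁V₁/(nR) = 449×48.7/(3.34×8.314) = 787 K.
Step 1 — Isothermal: T stays 787 K; PV = const ⇒ V₂ = 11.1 L, P₂ = 1970 kPa.
ΔU = 0 (ideal gas, T constant).
W = nRT ln(V₂/V₁) = 3.34×8.314×787×ln(0.228) = -32300 J.
Q = ΔU + W = -32300 J.
State after step 1: P = 1970 kPa, V = 11.1 L, T = 787 K.
Step 2 — Isochoric: V stays 11.1 L; P/T = const ⇒ T₂ = 668 K, P₂ = 1670 kPa.
W = 0 (no volume change).
ΔU = nCvΔT = 3.34×12.5×(668−787) = -4980 J.
Q = ΔU = -4980 J.
Net over both steps: W = -32300 J, Q = -37300 J, ΔU = -4980 J.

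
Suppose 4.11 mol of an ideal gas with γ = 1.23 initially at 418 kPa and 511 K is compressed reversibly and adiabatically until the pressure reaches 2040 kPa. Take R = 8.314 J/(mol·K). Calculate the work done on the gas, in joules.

V₁ = nRT₁/P₁ = 4.11×8.314×511/418 = 41.8 L.
Adiabatic: T₂/T₁ = (P₂/P₁)^((γ−1)/γ) ⇒ T₂ = 511×(4.88)^0.187 = 687 K; V₂ = 11.5 L.
ΔU = nCvΔT = 4.11×36.1×(687−511) = 26200 J.
Q = 0 for an adiabatic process, so W = −ΔU = -26200 J.
Work done on the gas = −W_by = 26200 J.

26200 J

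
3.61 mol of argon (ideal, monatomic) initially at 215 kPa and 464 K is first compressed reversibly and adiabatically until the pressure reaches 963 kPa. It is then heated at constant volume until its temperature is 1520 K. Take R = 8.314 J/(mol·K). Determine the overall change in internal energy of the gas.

V₁ = nRT₁/P₁ = 3.61×8.314×464/215 = 64.8 L.
Step 1 — Adiabatic: T₂/T₁ = (P₂/P₁)^((γ−1)/γ) ⇒ T₂ = 464×(4.48)^0.400 = 845 K; V₂ = 26.3 L.
ΔU = nCvΔT = 3.61×12.5×(845−464) = 17200 J.
Q = 0 for an adiabatic process, so W = −ΔU = -17200 J.
State after step 1: P = 963 kPa, V = 26.3 L, T = 845 K.
Step 2 — Isochoric: V stays 26.3 L; P/T = const ⇒ T₂ = 1520 K, P₂ = 1730 kPa.
W = 0 (no volume change).
ΔU = nCvΔT = 3.61×12.5×(1520−845) = 30400 J.
Q = ΔU = 30400 J.
Net over both steps: W = -17200 J, Q = 30400 J, ΔU = 47500 J.

47500 J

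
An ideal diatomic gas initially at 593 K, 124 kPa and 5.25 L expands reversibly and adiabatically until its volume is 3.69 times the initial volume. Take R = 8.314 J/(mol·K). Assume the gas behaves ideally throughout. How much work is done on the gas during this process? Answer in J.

n = P₁V₁/(RT₁) = 124×5.25/(8.314×593) = 0.132 mol.
Adiabatic: TV^(γ−1) = const ⇒ T₂ = 593×(0.271)^0.400 = 352 K; PV^γ = const ⇒ P₂ = 19.9 kPa.
ΔU = nCvΔT = 0.132×20.8×(352−593) = -662 J.
Q = 0 for an adiabatic process, so W = −ΔU = 662 J.
Work done on the gas = −W_by = -662 J.

-662 J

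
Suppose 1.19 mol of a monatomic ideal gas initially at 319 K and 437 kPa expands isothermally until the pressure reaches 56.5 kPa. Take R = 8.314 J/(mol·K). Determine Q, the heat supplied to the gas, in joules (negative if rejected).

6460 J

V₁ = nRT₁/P₁ = 1.19×8.314×319/437 = 7.22 L.
Isothermal: T stays 319 K; PV = const ⇒ V₂ = 55.9 L, P₂ = 56.5 kPa.
ΔU = 0 (ideal gas, T constant).
W = nRT ln(V₂/V₁) = 1.19×8.314×319×ln(7.73) = 6460 J.
Q = ΔU + W = 6460 J.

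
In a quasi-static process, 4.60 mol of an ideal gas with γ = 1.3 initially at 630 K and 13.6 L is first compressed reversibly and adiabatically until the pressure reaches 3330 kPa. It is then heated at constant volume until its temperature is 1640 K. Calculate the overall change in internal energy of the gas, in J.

129000 J

P₁ = nRT₁/V₁ = 4.60×8.314×630/13.6 = 1770 kPa.
Step 1 — Adiabatic: T₂/T₁ = (P₂/P₁)^((γ−1)/γ) ⇒ T₂ = 630×(1.88)^0.231 = 729 K; V₂ = 8.37 L.
ΔU = nCvΔT = 4.60×27.7×(729−630) = 12600 J.
Q = 0 for an adiabatic process, so W = −ΔU = -12600 J.
State after step 1: P = 3330 kPa, V = 8.37 L, T = 729 K.
Step 2 — Isochoric: V stays 8.37 L; P/T = const ⇒ T₂ = 1640 K, P₂ = 7490 kPa.
W = 0 (no volume change).
ΔU = nCvΔT = 4.60×27.7×(1640−729) = 116000 J.
Q = ΔU = 116000 J.
Net over both steps: W = -12600 J, Q = 116000 J, ΔU = 129000 J.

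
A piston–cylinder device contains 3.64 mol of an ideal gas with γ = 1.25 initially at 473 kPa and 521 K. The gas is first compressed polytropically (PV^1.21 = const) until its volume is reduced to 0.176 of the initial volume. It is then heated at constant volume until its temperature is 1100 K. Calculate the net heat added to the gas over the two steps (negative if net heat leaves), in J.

V₁ = nRT₁/P₁ = 3.64×8.314×521/473 = 33.3 L.
Step 1 — Polytropic n=1.21: T₂ = T₁(V₁/V₂)^(n−1) = 521×(5.68)^0.21 = 750 K; P₂ = P₁(V₁/V₂)^n = 3870 kPa.
W = (P₁V₁−P₂V₂)/(n−1) = (473×33.3−3870×5.87)/0.21 = -33100 J.
ΔU = nCvΔT = 3.64×33.3×(750−521) = 27800 J.
Q = ΔU + W = -5290 J.
State after step 1: P = 3870 kPa, V = 5.87 L, T = 750 K.
Step 2 — Isochoric: V stays 5.87 L; P/T = const ⇒ T₂ = 1100 K, P₂ = 5670 kPa.
W = 0 (no volume change).
ΔU = nCvΔT = 3.64×33.3×(1100−750) = 42300 J.
Q = ΔU = 42300 J.
Net over both steps: W = -33100 J, Q = 37000 J, ΔU = 70100 J.

37000 J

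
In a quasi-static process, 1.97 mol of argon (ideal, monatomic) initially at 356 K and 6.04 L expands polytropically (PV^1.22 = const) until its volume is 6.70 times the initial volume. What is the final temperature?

P₁ = nRT₁/V₁ = 1.97×8.314×356/6.04 = 965 kPa.
Polytropic n=1.22: T₂ = T₁(V₁/V₂)^(n−1) = 356×(0.149)^0.22 = 234 K; P₂ = P₁(V₁/V₂)^n = 94.8 kPa.

234 K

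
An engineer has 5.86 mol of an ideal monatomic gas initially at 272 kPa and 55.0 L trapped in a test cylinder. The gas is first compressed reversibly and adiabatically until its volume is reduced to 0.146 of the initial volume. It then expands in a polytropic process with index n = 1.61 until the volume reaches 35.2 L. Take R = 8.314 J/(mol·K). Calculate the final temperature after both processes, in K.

450 K

T₁ = P₁V₁/(nR) = 272×55.0/(5.86×8.314) = 307 K.
Step 1 — Adiabatic: TV^(γ−1) = const ⇒ T₂ = 307×(6.85)^0.667 = 1110 K; PV^γ = const ⇒ P₂ = 6720 kPa.
ΔU = nCvΔT = 5.86×12.5×(1110−307) = 58500 J.
Q = 0 for an adiabatic process, so W = −ΔU = -58500 J.
State after step 1: P = 6720 kPa, V = 8.03 L, T = 1110 K.
Step 2 — Polytropic n=1.61: T₂ = T₁(V₁/V₂)^(n−1) = 1110×(0.228)^0.61 = 450 K; P₂ = P₁(V₁/V₂)^n = 622 kPa.
W = (P₁V₁−P₂V₂)/(n−1) = (6720×8.03−622×35.2)/0.61 = 52500 J.
ΔU = nCvΔT = 5.86×12.5×(450−1110) = -48100 J.
Q = ΔU + W = 4470 J.
Net over both steps: W = -5950 J, Q = 4470 J, ΔU = 10400 J.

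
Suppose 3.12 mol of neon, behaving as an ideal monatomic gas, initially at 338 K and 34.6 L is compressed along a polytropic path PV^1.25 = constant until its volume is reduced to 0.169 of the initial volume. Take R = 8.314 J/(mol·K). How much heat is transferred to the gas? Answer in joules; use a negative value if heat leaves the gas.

-12300 J

P₁ = nRT₁/V₁ = 3.12×8.314×338/34.6 = 253 kPa.
Polytropic n=1.25: T₂ = T₁(V₁/V₂)^(n−1) = 338×(5.92)^0.25 = 527 K; P₂ = P₁(V₁/V₂)^n = 2340 kPa.
W = (P₁V₁−P₂V₂)/(n−1) = (253×34.6−2340×5.85)/0.25 = -19600 J.
ΔU = nCvΔT = 3.12×12.5×(527−338) = 7360 J.
Q = ΔU + W = -12300 J.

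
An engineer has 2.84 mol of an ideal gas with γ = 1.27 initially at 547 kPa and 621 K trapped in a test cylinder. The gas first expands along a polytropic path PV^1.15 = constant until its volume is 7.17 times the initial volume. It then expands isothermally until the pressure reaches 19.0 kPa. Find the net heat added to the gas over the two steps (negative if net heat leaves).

V₁ = nRT₁/P₁ = 2.84×8.314×621/547 = 26.8 L.
Step 1 — Polytropic n=1.15: T₂ = T₁(V₁/V₂)^(n−1) = 621×(0.139)^0.15 = 462 K; P₂ = P₁(V₁/V₂)^n = 56.8 kPa.
W = (P₁V₁−P₂V₂)/(n−1) = (547×26.8−56.8×192)/0.15 = 25000 J.
ΔU = nCvΔT = 2.84×30.8×(462−621) = -13900 J.
Q = ΔU + W = 11100 J.
State after step 1: P = 56.8 kPa, V = 192 L, T = 462 K.
Step 2 — Isothermal: T stays 462 K; PV = const ⇒ V₂ = 574 L, P₂ = 19.0 kPa.
ΔU = 0 (ideal gas, T constant).
W = nRT ln(V₂/V₁) = 2.84×8.314×462×ln(2.99) = 11900 J.
Q = ΔU + W = 11900 J.
Net over both steps: W = 37000 J, Q = 23100 J, ΔU = -13900 J.

23100 J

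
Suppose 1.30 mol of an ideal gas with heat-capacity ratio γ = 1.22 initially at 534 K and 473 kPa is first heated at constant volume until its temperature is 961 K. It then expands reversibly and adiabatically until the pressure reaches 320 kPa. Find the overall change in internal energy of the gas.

13300 J

V₁ = nRT₁/P₁ = 1.30×8.314×534/473 = 12.2 L.
Step 1 — Isochoric: V stays 12.2 L; P/T = const ⇒ T₂ = 961 K, P₂ = 851 kPa.
W = 0 (no volume change).
ΔU = nCvΔT = 1.30×37.8×(961−534) = 21000 J.
Q = ΔU = 21000 J.
State after step 1: P = 851 kPa, V = 12.2 L, T = 961 K.
Step 2 — Adiabatic: T₂/T₁ = (P₂/P₁)^((γ−1)/γ) ⇒ T₂ = 961×(0.376)^0.180 = 806 K; V₂ = 27.2 L.
ΔU = nCvΔT = 1.30×37.8×(806−961) = -7640 J.
Q = 0 for an adiabatic process, so W = −ΔU = 7640 J.
Net over both steps: W = 7640 J, Q = 21000 J, ΔU = 13300 J.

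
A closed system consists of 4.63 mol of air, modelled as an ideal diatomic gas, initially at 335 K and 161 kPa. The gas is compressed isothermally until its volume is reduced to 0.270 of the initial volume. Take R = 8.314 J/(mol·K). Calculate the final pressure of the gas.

V₁ = nRT₁/P₁ = 4.63×8.314×335/161 = 80.1 L.
Isothermal: T stays 335 K; PV = const ⇒ V₂ = 21.6 L, P₂ = 596 kPa.

596 kPa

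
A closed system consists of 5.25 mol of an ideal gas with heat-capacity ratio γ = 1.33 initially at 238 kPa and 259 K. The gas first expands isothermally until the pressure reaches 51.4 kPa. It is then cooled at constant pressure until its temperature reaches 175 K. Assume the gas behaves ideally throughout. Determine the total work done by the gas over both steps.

13700 J

V₁ = nRT₁/P₁ = 5.25×8.314×259/238 = 47.5 L.
Step 1 — Isothermal: T stays 259 K; PV = const ⇒ V₂ = 220 L, P₂ = 51.4 kPa.
ΔU = 0 (ideal gas, T constant).
W = nRT ln(V₂/V₁) = 5.25×8.314×259×ln(4.63) = 17300 J.
Q = ΔU + W = 17300 J.
State after step 1: P = 51.4 kPa, V = 220 L, T = 259 K.
Step 2 — Isobaric: P stays 51.4 kPa; V/T = const ⇒ T₂ = 175 K, V₂ = 149 L.
W = PΔV = 51.4×(149−220) kPa·L = -3670 J.
ΔU = nCvΔT = 5.25×25.2×(175−259) = -11100 J.
Q = ΔU + W = nCpΔT = -14800 J.
Net over both steps: W = 13700 J, Q = 2550 J, ΔU = -11100 J.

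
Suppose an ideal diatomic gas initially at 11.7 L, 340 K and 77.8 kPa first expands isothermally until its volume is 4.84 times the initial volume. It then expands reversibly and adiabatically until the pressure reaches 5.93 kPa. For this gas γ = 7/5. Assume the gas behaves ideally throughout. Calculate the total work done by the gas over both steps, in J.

2000 J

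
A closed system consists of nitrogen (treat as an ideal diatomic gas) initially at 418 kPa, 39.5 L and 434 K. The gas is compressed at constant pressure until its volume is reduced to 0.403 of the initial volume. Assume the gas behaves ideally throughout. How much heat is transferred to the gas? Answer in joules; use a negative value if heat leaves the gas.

n = P₁V₁/(RT₁) = 418×39.5/(8.314×434) = 4.58 mol.
Isobaric: P stays 418 kPa; V/T = const ⇒ T₂ = 175 K, V₂ = 15.9 L.
W = PΔV = 418×(15.9−39.5) kPa·L = -9860 J.
ΔU = nCvΔT = 4.58×20.8×(175−434) = -24600 J.
Q = ΔU + W = nCpΔT = -34500 J.

-34500 J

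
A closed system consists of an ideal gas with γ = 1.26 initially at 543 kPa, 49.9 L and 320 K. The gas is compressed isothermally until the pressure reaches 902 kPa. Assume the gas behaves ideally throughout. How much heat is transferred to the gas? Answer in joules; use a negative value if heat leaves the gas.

-13800 J

n = P₁V₁/(RT₁) = 543×49.9/(8.314×320) = 10.2 mol.
Isothermal: T stays 320 K; PV = const ⇒ V₂ = 30.0 L, P₂ = 902 kPa.
ΔU = 0 (ideal gas, T constant).
W = nRT ln(V₂/V₁) = 10.2×8.314×320×ln(0.602) = -13800 J.
Q = ΔU + W = -13800 J.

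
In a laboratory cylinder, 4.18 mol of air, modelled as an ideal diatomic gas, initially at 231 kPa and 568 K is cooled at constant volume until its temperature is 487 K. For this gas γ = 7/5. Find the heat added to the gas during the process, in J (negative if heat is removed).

V₁ = nRT₁/P₁ = 4.18×8.314×568/231 = 85.5 L.
Isochoric: V stays 85.5 L; P/T = const ⇒ T₂ = 487 K, P₂ = 198 kPa.
W = 0 (no volume change).
ΔU = nCvΔT = 4.18×20.8×(487−568) = -7040 J.
Q = ΔU = -7040 J.

-7040 J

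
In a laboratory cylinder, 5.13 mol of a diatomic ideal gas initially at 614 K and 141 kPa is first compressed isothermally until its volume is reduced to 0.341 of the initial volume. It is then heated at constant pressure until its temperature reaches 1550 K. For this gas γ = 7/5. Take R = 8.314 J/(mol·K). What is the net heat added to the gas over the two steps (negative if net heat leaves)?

112000 J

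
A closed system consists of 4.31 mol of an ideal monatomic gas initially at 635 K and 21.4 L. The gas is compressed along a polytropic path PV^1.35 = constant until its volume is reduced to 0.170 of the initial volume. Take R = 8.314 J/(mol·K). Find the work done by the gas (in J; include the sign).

-55900 J

P₁ = nRT₁/V₁ = 4.31×8.314×635/21.4 = 1060 kPa.
Polytropic n=1.35: T₂ = T₁(V₁/V₂)^(n−1) = 635×(5.88)^0.35 = 1180 K; P₂ = P₁(V₁/V₂)^n = 11600 kPa.
W = (P₁V₁−P₂V₂)/(n−1) = (1060×21.4−11600×3.64)/0.35 = -55900 J.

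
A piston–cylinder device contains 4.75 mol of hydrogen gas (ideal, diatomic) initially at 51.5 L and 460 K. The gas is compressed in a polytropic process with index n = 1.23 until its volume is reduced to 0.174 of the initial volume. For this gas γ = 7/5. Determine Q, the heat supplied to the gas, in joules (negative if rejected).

P₁ = nRT₁/V₁ = 4.75×8.314×460/51.5 = 353 kPa.
Polytropic n=1.23: T₂ = T₁(V₁/V₂)^(n−1) = 460×(5.75)^0.23 = 688 K; P₂ = P₁(V₁/V₂)^n = 3030 kPa.
W = (P₁V₁−P₂V₂)/(n−1) = (353×51.5−3030×8.96)/0.23 = -39100 J.
ΔU = nCvΔT = 4.75×20.8×(688−460) = 22500 J.
Q = ΔU + W = -16600 J.

-16600 J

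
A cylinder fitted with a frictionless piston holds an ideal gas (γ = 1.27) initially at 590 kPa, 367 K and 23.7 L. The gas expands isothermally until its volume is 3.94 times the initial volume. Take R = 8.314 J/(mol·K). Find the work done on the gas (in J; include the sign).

-19200 J

n = P₁V₁/(RT₁) = 590×23.7/(8.314×367) = 4.58 mol.
Isothermal: T stays 367 K; PV = const ⇒ V₂ = 93.4 L, P₂ = 150 kPa.
W = nRT ln(V₂/V₁) = 4.58×8.314×367×ln(3.94) = 19200 J.
Work done on the gas = −W_by = -19200 J.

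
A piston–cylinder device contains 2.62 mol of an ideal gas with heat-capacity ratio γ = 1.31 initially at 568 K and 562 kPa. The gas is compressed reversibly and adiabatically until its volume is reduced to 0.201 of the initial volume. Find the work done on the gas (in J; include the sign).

25700 J

V₁ = nRT₁/P₁ = 2.62×8.314×568/562 = 22.0 L.
Adiabatic: TV^(γ−1) = const ⇒ T₂ = 568×(4.98)^0.310 = 934 K; PV^γ = const ⇒ P₂ = 4600 kPa.
ΔU = nCvΔT = 2.62×26.8×(934−568) = 25700 J.
Q = 0 for an adiabatic process, so W = −ΔU = -25700 J.
Work done on the gas = −W_by = 25700 J.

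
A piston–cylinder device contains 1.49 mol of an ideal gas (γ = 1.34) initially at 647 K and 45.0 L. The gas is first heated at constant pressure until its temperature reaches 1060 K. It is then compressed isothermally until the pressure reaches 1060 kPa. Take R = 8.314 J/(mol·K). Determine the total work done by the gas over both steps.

-18300 J

P₁ = nRT₁/V₁ = 1.49×8.314×647/45.0 = 178 kPa.
Step 1 — Isobaric: P stays 178 kPa; V/T = const ⇒ T₂ = 1060 K, V₂ = 73.7 L.
W = PΔV = 178×(73.7−45.0) kPa·L = 5120 J.
ΔU = nCvΔT = 1.49×24.5×(1060−647) = 15000 J.
Q = ΔU + W = nCpΔT = 20200 J.
State after step 1: P = 178 kPa, V = 73.7 L, T = 1060 K.
Step 2 — Isothermal: T stays 1060 K; PV = const ⇒ V₂ = 12.4 L, P₂ = 1060 kPa.
ΔU = 0 (ideal gas, T constant).
W = nRT ln(V₂/V₁) = 1.49×8.314×1060×ln(0.168) = -23400 J.
Q = ΔU + W = -23400 J.
Net over both steps: W = -18300 J, Q = -3260 J, ΔU = 15000 J.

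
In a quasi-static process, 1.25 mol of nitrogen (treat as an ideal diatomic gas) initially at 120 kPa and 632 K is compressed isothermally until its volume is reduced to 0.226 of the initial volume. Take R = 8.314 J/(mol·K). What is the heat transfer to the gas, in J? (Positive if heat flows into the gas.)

V₁ = nRT₁/P₁ = 1.25×8.314×632/120 = 54.7 L.
Isothermal: T stays 632 K; PV = const ⇒ V₂ = 12.4 L, P₂ = 531 kPa.
ΔU = 0 (ideal gas, T constant).
W = nRT ln(V₂/V₁) = 1.25×8.314×632×ln(0.226) = -9770 J.
Q = ΔU + W = -9770 J.

-9770 J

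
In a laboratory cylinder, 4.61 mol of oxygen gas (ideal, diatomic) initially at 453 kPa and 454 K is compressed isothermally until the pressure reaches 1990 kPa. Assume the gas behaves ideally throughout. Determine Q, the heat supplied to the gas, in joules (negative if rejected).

-25800 J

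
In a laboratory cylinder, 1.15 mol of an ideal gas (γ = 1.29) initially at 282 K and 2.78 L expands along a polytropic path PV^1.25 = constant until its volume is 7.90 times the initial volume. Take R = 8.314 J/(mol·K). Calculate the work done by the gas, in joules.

4350 J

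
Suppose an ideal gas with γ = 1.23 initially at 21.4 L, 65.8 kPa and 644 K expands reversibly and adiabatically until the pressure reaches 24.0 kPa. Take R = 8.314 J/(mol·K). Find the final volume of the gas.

48.6 L

Adiabatic: T₂/T₁ = (P₂/P₁)^((γ−1)/γ) ⇒ T₂ = 644×(0.365)^0.187 = 533 K; V₂ = 48.6 L.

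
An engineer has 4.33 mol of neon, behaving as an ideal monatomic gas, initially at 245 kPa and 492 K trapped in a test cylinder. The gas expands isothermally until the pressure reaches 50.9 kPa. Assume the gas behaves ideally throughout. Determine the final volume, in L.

348 L

V₁ = nRT₁/P₁ = 4.33×8.314×492/245 = 72.3 L.
Isothermal: T stays 492 K; PV = const ⇒ V₂ = 348 L, P₂ = 50.9 kPa.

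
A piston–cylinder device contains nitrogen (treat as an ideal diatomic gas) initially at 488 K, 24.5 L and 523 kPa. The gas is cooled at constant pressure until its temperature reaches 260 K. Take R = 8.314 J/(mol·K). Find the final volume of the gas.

Isobaric: P stays 523 kPa; V/T = const ⇒ T₂ = 260 K, V₂ = 13.1 L.

13.1 L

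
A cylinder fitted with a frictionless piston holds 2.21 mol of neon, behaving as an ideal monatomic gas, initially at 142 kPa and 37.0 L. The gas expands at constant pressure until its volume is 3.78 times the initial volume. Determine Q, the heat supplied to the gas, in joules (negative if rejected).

36500 J

T₁ = P₁V₁/(nR) = 142×37.0/(2.21×8.314) = 286 K.
Isobaric: P stays 142 kPa; V/T = const ⇒ T₂ = 1080 K, V₂ = 140 L.
W = PΔV = 142×(140−37.0) kPa·L = 14600 J.
ΔU = nCvΔT = 2.21×12.5×(1080−286) = 21900 J.
Q = ΔU + W = nCpΔT = 36500 J.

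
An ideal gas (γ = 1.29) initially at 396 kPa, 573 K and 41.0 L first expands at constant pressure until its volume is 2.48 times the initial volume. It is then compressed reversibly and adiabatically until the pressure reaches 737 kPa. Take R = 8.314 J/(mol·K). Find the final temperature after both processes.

1630 K

n = P₁V₁/(RT₁) = 396×41.0/(8.314×573) = 3.41 mol.
Step 1 — Isobaric: P stays 396 kPa; V/T = const ⇒ T₂ = 1420 K, V₂ = 102 L.
W = PΔV = 396×(102−41.0) kPa·L = 24000 J.
ΔU = nCvΔT = 3.41×28.7×(1420−573) = 82900 J.
Q = ΔU + W = nCpΔT = 107000 J.
State after step 1: P = 396 kPa, V = 102 L, T = 1420 K.
Step 2 — Adiabatic: T₂/T₁ = (P₂/P₁)^((γ−1)/γ) ⇒ T₂ = 1420×(1.86)^0.225 = 1630 K; V₂ = 62.8 L.
ΔU = nCvΔT = 3.41×28.7×(1630−1420) = 20800 J.
Q = 0 for an adiabatic process, so W = −ΔU = -20800 J.
Net over both steps: W = 3220 J, Q = 107000 J, ΔU = 104000 J.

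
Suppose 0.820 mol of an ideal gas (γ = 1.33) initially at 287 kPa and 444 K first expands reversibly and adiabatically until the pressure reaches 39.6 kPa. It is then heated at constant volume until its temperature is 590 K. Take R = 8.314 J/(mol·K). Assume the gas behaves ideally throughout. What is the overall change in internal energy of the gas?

3020 J

V₁ = nRT₁/P₁ = 0.820×8.314×444/287 = 10.5 L.
Step 1 — Adiabatic: T₂/T₁ = (P₂/P₁)^((γ−1)/γ) ⇒ T₂ = 444×(0.138)^0.248 = 272 K; V₂ = 46.8 L.
ΔU = nCvΔT = 0.820×25.2×(272−444) = -3560 J.
Q = 0 for an adiabatic process, so W = −ΔU = 3560 J.
State after step 1: P = 39.6 kPa, V = 46.8 L, T = 272 K.
Step 2 — Isochoric: V stays 46.8 L; P/T = const ⇒ T₂ = 590 K, P₂ = 86.0 kPa.
W = 0 (no volume change).
ΔU = nCvΔT = 0.820×25.2×(590−272) = 6580 J.
Q = ΔU = 6580 J.
Net over both steps: W = 3560 J, Q = 6580 J, ΔU = 3020 J.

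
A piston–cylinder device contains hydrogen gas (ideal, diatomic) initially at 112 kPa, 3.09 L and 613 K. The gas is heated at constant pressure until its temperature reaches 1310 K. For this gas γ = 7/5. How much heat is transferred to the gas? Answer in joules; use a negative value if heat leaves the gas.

1380 J

n = P₁V₁/(RT₁) = 112×3.09/(8.314×613) = 0.0679 mol.
Isobaric: P stays 112 kPa; V/T = const ⇒ T₂ = 1310 K, V₂ = 6.60 L.
W = PΔV = 112×(6.60−3.09) kPa·L = 394 J.
ΔU = nCvΔT = 0.0679×20.8×(1310−613) = 984 J.
Q = ΔU + W = nCpΔT = 1380 J.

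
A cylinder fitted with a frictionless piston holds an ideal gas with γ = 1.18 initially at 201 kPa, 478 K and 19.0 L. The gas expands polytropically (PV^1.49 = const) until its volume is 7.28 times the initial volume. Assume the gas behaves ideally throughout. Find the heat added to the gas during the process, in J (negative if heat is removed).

-8350 J

n = P₁V₁/(RT₁) = 201×19.0/(8.314×478) = 0.961 mol.
Polytropic n=1.49: T₂ = T₁(V₁/V₂)^(n−1) = 478×(0.137)^0.49 = 181 K; P₂ = P₁(V₁/V₂)^n = 10.4 kPa.
W = (P₁V₁−P₂V₂)/(n−1) = (201×19.0−10.4×138)/0.49 = 4850 J.
ΔU = nCvΔT = 0.961×46.2×(181−478) = -13200 J.
Q = ΔU + W = -8350 J.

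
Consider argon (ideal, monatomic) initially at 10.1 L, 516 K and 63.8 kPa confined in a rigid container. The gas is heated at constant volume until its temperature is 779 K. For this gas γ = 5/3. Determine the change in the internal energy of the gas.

493 J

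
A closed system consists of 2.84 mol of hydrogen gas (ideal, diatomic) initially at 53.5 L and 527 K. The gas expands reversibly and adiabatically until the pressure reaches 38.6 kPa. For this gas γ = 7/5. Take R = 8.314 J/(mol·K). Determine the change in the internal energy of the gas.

-12500 J

P₁ = nRT₁/V₁ = 2.84×8.314×527/53.5 = 233 kPa.
Adiabatic: T₂/T₁ = (P₂/P₁)^((γ−1)/γ) ⇒ T₂ = 527×(0.166)^0.286 = 315 K; V₂ = 193 L.
For an ideal gas ΔU = nCvΔT with Cv = (5/2)R = 20.8 J/(mol·K).
ΔU = 2.84×20.8×(315−527) = -12500 J.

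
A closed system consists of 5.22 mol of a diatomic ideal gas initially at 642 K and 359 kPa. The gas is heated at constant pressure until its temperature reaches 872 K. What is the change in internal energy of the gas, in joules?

V₁ = nRT₁/P₁ = 5.22×8.314×642/359 = 77.6 L.
Isobaric: P stays 359 kPa; V/T = const ⇒ T₂ = 872 K, V₂ = 105 L.
For an ideal gas ΔU = nCvΔT with Cv = (5/2)R = 20.8 J/(mol·K).
ΔU = 5.22×20.8×(872−642) = 25000 J.

25000 J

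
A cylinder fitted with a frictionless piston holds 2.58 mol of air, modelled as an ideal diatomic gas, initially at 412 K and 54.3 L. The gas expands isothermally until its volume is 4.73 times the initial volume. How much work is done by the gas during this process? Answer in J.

P₁ = nRT₁/V₁ = 2.58×8.314×412/54.3 = 163 kPa.
Isothermal: T stays 412 K; PV = const ⇒ V₂ = 257 L, P₂ = 34.4 kPa.
W = nRT ln(V₂/V₁) = 2.58×8.314×412×ln(4.73) = 13700 J.

13700 J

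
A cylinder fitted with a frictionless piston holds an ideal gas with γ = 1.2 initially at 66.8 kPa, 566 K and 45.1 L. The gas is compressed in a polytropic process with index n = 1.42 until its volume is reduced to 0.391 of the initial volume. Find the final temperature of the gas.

Polytropic n=1.42: T₂ = T₁(V₁/V₂)^(n−1) = 566×(2.56)^0.42 = 840 K; P₂ = P₁(V₁/V₂)^n = 253 kPa.

840 K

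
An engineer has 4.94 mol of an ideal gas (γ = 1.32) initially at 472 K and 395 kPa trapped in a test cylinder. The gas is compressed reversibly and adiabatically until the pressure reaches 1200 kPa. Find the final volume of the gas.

21.1 L

V₁ = nRT₁/P₁ = 4.94×8.314×472/395 = 49.1 L.
Adiabatic: T₂/T₁ = (P₂/P₁)^((γ−1)/γ) ⇒ T₂ = 472×(3.04)^0.242 = 618 K; V₂ = 21.1 L.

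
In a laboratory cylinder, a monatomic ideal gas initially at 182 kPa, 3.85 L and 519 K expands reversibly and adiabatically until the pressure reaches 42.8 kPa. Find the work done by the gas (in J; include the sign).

462 J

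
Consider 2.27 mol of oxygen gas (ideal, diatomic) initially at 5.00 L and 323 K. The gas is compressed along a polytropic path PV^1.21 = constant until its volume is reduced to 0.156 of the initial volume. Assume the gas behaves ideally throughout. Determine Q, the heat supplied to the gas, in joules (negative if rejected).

-6580 J

P₁ = nRT₁/V₁ = 2.27×8.314×323/5.00 = 1220 kPa.
Polytropic n=1.21: T₂ = T₁(V₁/V₂)^(n−1) = 323×(6.41)^0.21 = 477 K; P₂ = P₁(V₁/V₂)^n = 11500 kPa.
W = (P₁V₁−P₂V₂)/(n−1) = (1220×5.00−11500×0.780)/0.21 = -13900 J.
ΔU = nCvΔT = 2.27×20.8×(477−323) = 7270 J.
Q = ΔU + W = -6580 J.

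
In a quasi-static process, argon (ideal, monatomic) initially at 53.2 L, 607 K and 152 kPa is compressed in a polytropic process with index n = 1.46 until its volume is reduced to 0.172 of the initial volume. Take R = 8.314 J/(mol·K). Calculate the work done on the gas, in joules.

n = P₁V₁/(RT₁) = 152×53.2/(8.314×607) = 1.60 mol.
Polytropic n=1.46: T₂ = T₁(V₁/V₂)^(n−1) = 607×(5.81)^0.46 = 1360 K; P₂ = P₁(V₁/V₂)^n = 1990 kPa.
W = (P₁V₁−P₂V₂)/(n−1) = (152×53.2−1990×9.15)/0.46 = -21900 J.
Work done on the gas = −W_by = 21900 J.

21900 J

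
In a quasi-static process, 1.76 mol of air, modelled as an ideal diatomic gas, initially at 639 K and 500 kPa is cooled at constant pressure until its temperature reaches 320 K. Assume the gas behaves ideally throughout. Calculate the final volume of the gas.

9.36 L

V₁ = nRT₁/P₁ = 1.76×8.314×639/500 = 18.7 L.
Isobaric: P stays 500 kPa; V/T = const ⇒ T₂ = 320 K, V₂ = 9.36 L.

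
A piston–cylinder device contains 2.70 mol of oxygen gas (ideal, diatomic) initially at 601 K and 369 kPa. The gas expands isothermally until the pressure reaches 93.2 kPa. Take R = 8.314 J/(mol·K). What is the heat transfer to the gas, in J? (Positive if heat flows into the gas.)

V₁ = nRT₁/P₁ = 2.70×8.314×601/369 = 36.6 L.
Isothermal: T stays 601 K; PV = const ⇒ V₂ = 145 L, P₂ = 93.2 kPa.
ΔU = 0 (ideal gas, T constant).
W = nRT ln(V₂/V₁) = 2.70×8.314×601×ln(3.96) = 18600 J.
Q = ΔU + W = 18600 J.

18600 J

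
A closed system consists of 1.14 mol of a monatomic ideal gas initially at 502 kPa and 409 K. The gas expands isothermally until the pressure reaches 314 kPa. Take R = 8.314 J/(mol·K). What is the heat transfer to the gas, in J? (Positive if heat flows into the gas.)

V₁ = nRT₁/P₁ = 1.14×8.314×409/502 = 7.72 L.
Isothermal: T stays 409 K; PV = const ⇒ V₂ = 12.3 L, P₂ = 314 kPa.
ΔU = 0 (ideal gas, T constant).
W = nRT ln(V₂/V₁) = 1.14×8.314×409×ln(1.60) = 1820 J.
Q = ΔU + W = 1820 J.

1820 J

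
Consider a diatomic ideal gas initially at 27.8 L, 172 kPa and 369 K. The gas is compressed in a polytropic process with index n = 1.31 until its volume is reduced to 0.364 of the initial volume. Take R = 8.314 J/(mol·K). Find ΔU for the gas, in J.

4400 J

n = P₁V₁/(RT₁) = 172×27.8/(8.314×369) = 1.56 mol.
Polytropic n=1.31: T₂ = T₁(V₁/V₂)^(n−1) = 369×(2.75)^0.31 = 505 K; P₂ = P₁(V₁/V₂)^n = 646 kPa.
For an ideal gas ΔU = nCvΔT with Cv = (5/2)R = 20.8 J/(mol·K).
ΔU = 1.56×20.8×(505−369) = 4400 J.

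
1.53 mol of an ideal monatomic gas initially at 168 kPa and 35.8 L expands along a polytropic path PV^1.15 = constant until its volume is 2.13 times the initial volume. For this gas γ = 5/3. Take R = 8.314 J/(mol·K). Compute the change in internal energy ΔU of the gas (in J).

T₁ = P₁V₁/(nR) = 168×35.8/(1.53×8.314) = 473 K.
Polytropic n=1.15: T₂ = T₁(V₁/V₂)^(n−1) = 473×(0.469)^0.15 = 422 K; P₂ = P₁(V₁/V₂)^n = 70.4 kPa.
For an ideal gas ΔU = nCvΔT with Cv = (3/2)R = 12.5 J/(mol·K).
ΔU = 1.53×12.5×(422−473) = -967 J.

-967 J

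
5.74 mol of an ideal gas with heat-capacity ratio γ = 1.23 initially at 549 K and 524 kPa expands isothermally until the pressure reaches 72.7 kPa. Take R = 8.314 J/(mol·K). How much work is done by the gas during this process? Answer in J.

51700 J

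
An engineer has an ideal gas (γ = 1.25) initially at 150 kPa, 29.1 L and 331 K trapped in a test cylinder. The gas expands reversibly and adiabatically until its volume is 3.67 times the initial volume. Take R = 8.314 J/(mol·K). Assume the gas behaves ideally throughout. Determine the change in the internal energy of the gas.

n = P₁V₁/(RT₁) = 150×29.1/(8.314×331) = 1.59 mol.
Adiabatic: TV^(γ−1) = const ⇒ T₂ = 331×(0.272)^0.250 = 239 K; PV^γ = const ⇒ P₂ = 29.5 kPa.
For an ideal gas ΔU = nCvΔT with Cv = R/(γ−1) = 33.3 J/(mol·K).
ΔU = 1.59×33.3×(239−331) = -4850 J.

-4850 J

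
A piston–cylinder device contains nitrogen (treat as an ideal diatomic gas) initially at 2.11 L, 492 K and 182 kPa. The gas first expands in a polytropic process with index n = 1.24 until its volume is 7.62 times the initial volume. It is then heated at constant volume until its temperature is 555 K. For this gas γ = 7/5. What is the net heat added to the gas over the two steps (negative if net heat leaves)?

740 J

n = P₁V₁/(RT₁) = 182×2.11/(8.314×492) = 0.0939 mol.
Step 1 — Polytropic n=1.24: T₂ = T₁(V₁/V₂)^(n−1) = 492×(0.131)^0.24 = 302 K; P₂ = P₁(V₁/V₂)^n = 14.7 kPa.
W = (P₁V₁−P₂V₂)/(n−1) = (182×2.11−14.7×16.1)/0.24 = 617 J.
ΔU = nCvΔT = 0.0939×20.8×(302−492) = -370 J.
Q = ΔU + W = 247 J.
State after step 1: P = 14.7 kPa, V = 16.1 L, T = 302 K.
Step 2 — Isochoric: V stays 16.1 L; P/T = const ⇒ T₂ = 555 K, P₂ = 26.9 kPa.
W = 0 (no volume change).
ΔU = nCvΔT = 0.0939×20.8×(555−302) = 493 J.
Q = ΔU = 493 J.
Net over both steps: W = 617 J, Q = 740 J, ΔU = 123 J.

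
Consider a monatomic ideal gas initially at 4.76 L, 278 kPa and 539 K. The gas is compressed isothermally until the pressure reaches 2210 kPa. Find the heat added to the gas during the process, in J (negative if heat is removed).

n = P₁V₁/(RT₁) = 278×4.76/(8.314×539) = 0.295 mol.
Isothermal: T stays 539 K; PV = const ⇒ V₂ = 0.599 L, P₂ = 2210 kPa.
ΔU = 0 (ideal gas, T constant).
W = nRT ln(V₂/V₁) = 0.295×8.314×539×ln(0.126) = -2740 J.
Q = ΔU + W = -2740 J.

-2740 J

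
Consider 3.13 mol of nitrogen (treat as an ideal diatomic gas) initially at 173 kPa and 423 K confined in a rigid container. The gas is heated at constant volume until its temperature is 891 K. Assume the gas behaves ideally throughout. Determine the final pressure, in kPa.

V₁ = nRT₁/P₁ = 3.13×8.314×423/173 = 63.6 L.
Isochoric: V stays 63.6 L; P/T = const ⇒ T₂ = 891 K, P₂ = 364 kPa.

364 kPa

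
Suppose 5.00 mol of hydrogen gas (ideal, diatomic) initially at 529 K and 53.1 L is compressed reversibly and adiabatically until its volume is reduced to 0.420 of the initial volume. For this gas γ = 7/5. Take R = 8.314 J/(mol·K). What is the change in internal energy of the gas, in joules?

P₁ = nRT₁/V₁ = 5.00×8.314×529/53.1 = 414 kPa.
Adiabatic: TV^(γ−1) = const ⇒ T₂ = 529×(2.38)^0.400 = 748 K; PV^γ = const ⇒ P₂ = 1400 kPa.
For an ideal gas ΔU = nCvΔT with Cv = (5/2)R = 20.8 J/(mol·K).
ΔU = 5.00×20.8×(748−529) = 22800 J.

22800 J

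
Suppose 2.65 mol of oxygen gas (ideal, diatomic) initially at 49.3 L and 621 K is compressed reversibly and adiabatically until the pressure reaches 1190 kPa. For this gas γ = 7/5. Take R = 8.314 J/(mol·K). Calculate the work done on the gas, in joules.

17600 J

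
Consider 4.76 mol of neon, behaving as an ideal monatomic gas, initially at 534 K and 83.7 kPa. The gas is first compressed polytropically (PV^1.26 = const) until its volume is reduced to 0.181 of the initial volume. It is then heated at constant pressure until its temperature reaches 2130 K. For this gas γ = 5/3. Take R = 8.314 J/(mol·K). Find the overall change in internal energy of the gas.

94700 J

V₁ = nRT₁/P₁ = 4.76×8.314×534/83.7 = 252 L.
Step 1 — Polytropic n=1.26: T₂ = T₁(V₁/V₂)^(n−1) = 534×(5.52)^0.26 = 833 K; P₂ = P₁(V₁/V₂)^n = 721 kPa.
W = (P₁V₁−P₂V₂)/(n−1) = (83.7×252−721×45.7)/0.26 = -45500 J.
ΔU = nCvΔT = 4.76×12.5×(833−534) = 17700 J.
Q = ΔU + W = -27700 J.
State after step 1: P = 721 kPa, V = 45.7 L, T = 833 K.
Step 2 — Isobaric: P stays 721 kPa; V/T = const ⇒ T₂ = 2130 K, V₂ = 117 L.
W = PΔV = 721×(117−45.7) kPa·L = 51300 J.
ΔU = nCvΔT = 4.76×12.5×(2130−833) = 77000 J.
Q = ΔU + W = nCpΔT = 128000 J.
Net over both steps: W = 5850 J, Q = 101000 J, ΔU = 94700 J.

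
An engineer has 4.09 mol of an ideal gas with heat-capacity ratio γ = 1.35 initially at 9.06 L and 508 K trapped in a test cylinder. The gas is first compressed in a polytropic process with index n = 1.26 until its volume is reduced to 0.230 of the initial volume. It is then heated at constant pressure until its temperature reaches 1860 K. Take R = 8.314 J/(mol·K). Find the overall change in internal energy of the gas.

131000 J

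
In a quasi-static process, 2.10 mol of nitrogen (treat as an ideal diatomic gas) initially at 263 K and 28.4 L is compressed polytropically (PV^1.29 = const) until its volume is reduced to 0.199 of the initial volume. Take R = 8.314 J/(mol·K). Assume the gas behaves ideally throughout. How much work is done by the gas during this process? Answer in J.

P₁ = nRT₁/V₁ = 2.10×8.314×263/28.4 = 162 kPa.
Polytropic n=1.29: T₂ = T₁(V₁/V₂)^(n−1) = 263×(5.03)^0.29 = 420 K; P₂ = P₁(V₁/V₂)^n = 1300 kPa.
W = (P₁V₁−P₂V₂)/(n−1) = (162×28.4−1300×5.65)/0.29 = -9450 J.

-9450 J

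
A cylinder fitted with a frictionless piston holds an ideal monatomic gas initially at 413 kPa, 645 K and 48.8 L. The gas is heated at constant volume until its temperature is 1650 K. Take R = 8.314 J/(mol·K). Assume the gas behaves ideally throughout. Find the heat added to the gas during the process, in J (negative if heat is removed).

n = P₁V₁/(RT₁) = 413×48.8/(8.314×645) = 3.76 mol.
Isochoric: V stays 48.8 L; P/T = const ⇒ T₂ = 1650 K, P₂ = 1060 kPa.
W = 0 (no volume change).
ΔU = nCvΔT = 3.76×12.5×(1650−645) = 47100 J.
Q = ΔU = 47100 J.

47100 J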